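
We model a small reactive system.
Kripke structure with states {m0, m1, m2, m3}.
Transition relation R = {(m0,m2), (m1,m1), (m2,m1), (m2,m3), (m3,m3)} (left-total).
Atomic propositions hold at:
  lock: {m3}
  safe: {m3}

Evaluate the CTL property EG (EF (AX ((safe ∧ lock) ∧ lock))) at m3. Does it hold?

Sat(safe ∧ lock) = {m3}
Sat((safe ∧ lock) ∧ lock) = {m3}
Sat(AX ((safe ∧ lock) ∧ lock)) = {s : every successor in {m3}} = {m3}
EF (AX ((safe ∧ lock) ∧ lock)): least fixpoint, start Z0 = {m3}, add states with some successor in Z. Z1 = {m2, m3}; Z2 = {m0, m2, m3}; fixed.
Sat(EF (AX ((safe ∧ lock) ∧ lock))) = {m0, m2, m3}
EG (EF (AX ((safe ∧ lock) ∧ lock))): greatest fixpoint, start Z0 = {m0, m2, m3}, keep only states in Sat with some successor in Z. Already a fixed point.
Sat(EG (EF (AX ((safe ∧ lock) ∧ lock)))) = {m0, m2, m3}
m3 ∈ Sat(EG (EF (AX ((safe ∧ lock) ∧ lock)))) = {m0, m2, m3}, so the formula holds at m3.

Yes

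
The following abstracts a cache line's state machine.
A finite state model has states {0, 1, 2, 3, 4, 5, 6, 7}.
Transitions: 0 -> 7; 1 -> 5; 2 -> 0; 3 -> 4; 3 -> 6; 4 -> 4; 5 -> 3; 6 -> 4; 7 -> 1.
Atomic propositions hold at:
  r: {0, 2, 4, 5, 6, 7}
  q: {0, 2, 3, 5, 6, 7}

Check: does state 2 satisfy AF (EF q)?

EF q: least fixpoint, start Z0 = {0, 2, 3, 5, 6, 7}, add states with some successor in Z. Z1 = {0, 1, 2, 3, 5, 6, 7}; fixed.
Sat(EF q) = {0, 1, 2, 3, 5, 6, 7}
AF (EF q): least fixpoint, start Z0 = {0, 1, 2, 3, 5, 6, 7}, add states with every successor in Z. Already a fixed point.
Sat(AF (EF q)) = {0, 1, 2, 3, 5, 6, 7}
2 ∈ Sat(AF (EF q)) = {0, 1, 2, 3, 5, 6, 7}, so the formula holds at 2.

Yes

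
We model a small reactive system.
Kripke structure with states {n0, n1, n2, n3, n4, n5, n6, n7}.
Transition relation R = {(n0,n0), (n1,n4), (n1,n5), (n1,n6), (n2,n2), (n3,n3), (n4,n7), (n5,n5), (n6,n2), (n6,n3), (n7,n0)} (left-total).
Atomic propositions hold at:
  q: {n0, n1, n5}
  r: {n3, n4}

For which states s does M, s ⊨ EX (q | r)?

{n0, n1, n3, n5, n6, n7}

Sat(q | r) = {n0, n1, n3, n4, n5}
Sat(EX (q | r)) = {s : some successor in {n0, n1, n3, n4, n5}} = {n0, n1, n3, n5, n6, n7}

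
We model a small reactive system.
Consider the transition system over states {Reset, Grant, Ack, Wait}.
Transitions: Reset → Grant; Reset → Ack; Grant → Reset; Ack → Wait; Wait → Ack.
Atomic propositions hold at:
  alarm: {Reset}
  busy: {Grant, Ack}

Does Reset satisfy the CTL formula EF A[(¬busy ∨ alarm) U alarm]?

Yes

Sat(¬busy) = {Reset, Wait}
Sat(¬busy ∨ alarm) = {Reset, Wait}
A[(¬busy ∨ alarm) U alarm]: least fixpoint, start Z0 = Sat(alarm) = {Reset}, add states in Sat(¬busy ∨ alarm) with every successor in Z. Already a fixed point.
Sat(A[(¬busy ∨ alarm) U alarm]) = {Reset}
EF A[(¬busy ∨ alarm) U alarm]: least fixpoint, start Z0 = {Reset}, add states with some successor in Z. Z1 = {Reset, Grant}; fixed.
Sat(EF A[(¬busy ∨ alarm) U alarm]) = {Reset, Grant}
Reset ∈ Sat(EF A[(¬busy ∨ alarm) U alarm]) = {Reset, Grant}, so the formula holds at Reset.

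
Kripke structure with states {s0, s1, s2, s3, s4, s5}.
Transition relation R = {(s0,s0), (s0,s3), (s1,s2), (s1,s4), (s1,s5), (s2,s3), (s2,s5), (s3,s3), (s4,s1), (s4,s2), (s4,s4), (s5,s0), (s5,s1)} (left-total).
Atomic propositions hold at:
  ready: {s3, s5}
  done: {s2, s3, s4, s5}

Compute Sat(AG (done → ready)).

Sat(done → ready) = {s0, s1, s3, s5}
AG (done → ready): greatest fixpoint, start Z0 = {s0, s1, s3, s5}, keep only states in Sat with every successor in Z. Z1 = {s0, s3, s5}; Z2 = {s0, s3}; fixed.
Sat(AG (done → ready)) = {s0, s3}

{s0, s3}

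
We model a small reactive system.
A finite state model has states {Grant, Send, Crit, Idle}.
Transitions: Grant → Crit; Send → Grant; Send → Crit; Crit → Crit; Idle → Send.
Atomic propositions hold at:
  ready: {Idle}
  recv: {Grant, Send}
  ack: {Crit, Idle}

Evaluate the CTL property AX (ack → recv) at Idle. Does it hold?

Sat(ack → recv) = {Grant, Send}
Sat(AX (ack → recv)) = {s : every successor in {Grant, Send}} = {Idle}
Idle ∈ Sat(AX (ack → recv)) = {Idle}, so the formula holds at Idle.

Yes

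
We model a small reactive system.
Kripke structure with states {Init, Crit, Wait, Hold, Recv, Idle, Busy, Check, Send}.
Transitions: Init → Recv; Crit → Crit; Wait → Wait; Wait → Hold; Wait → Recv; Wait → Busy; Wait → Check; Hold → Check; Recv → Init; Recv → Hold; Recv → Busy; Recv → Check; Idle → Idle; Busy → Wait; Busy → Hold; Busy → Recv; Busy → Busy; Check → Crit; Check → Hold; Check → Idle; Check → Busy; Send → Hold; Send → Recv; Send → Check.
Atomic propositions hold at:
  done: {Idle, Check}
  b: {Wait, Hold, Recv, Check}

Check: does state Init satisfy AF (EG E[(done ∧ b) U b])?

Yes

Sat(done ∧ b) = {Check}
E[(done ∧ b) U b]: least fixpoint, start Z0 = Sat(b) = {Wait, Hold, Recv, Check}, add states in Sat(done ∧ b) with some successor in Z. Already a fixed point.
Sat(E[(done ∧ b) U b]) = {Wait, Hold, Recv, Check}
EG E[(done ∧ b) U b]: greatest fixpoint, start Z0 = {Wait, Hold, Recv, Check}, keep only states in Sat with some successor in Z. Already a fixed point.
Sat(EG E[(done ∧ b) U b]) = {Wait, Hold, Recv, Check}
AF (EG E[(done ∧ b) U b]): least fixpoint, start Z0 = {Wait, Hold, Recv, Check}, add states with every successor in Z. Z1 = {Init, Wait, Hold, Recv, Check, Send}; fixed.
Sat(AF (EG E[(done ∧ b) U b])) = {Init, Wait, Hold, Recv, Check, Send}
Init ∈ Sat(AF (EG E[(done ∧ b) U b])) = {Init, Wait, Hold, Recv, Check, Send}, so the formula holds at Init.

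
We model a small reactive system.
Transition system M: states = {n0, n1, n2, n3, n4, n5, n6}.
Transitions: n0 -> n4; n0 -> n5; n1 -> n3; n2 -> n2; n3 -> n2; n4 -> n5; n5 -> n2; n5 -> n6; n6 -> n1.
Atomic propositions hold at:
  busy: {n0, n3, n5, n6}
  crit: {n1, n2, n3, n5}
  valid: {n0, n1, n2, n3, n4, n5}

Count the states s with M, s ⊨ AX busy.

Sat(AX busy) = {s : every successor in {n0, n3, n5, n6}} = {n1, n4}
|Sat(AX busy)| = |{n1, n4}| = 2.

2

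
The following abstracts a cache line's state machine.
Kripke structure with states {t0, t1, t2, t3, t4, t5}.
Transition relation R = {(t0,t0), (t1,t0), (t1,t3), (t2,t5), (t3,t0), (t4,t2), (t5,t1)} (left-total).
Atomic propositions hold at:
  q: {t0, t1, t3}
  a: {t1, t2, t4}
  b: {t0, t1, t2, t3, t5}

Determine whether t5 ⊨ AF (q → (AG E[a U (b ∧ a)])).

Yes

Sat(b ∧ a) = {t1, t2}
E[a U (b ∧ a)]: least fixpoint, start Z0 = Sat((b ∧ a)) = {t1, t2}, add states in Sat(a) with some successor in Z. Z1 = {t1, t2, t4}; fixed.
Sat(E[a U (b ∧ a)]) = {t1, t2, t4}
AG E[a U (b ∧ a)]: greatest fixpoint, start Z0 = {t1, t2, t4}, keep only states in Sat with every successor in Z. Z1 = {t4}; Z2 = ∅; fixed.
Sat(AG E[a U (b ∧ a)]) = ∅
Sat(q → (AG E[a U (b ∧ a)])) = {t2, t4, t5}
AF (q → (AG E[a U (b ∧ a)])): least fixpoint, start Z0 = {t2, t4, t5}, add states with every successor in Z. Already a fixed point.
Sat(AF (q → (AG E[a U (b ∧ a)]))) = {t2, t4, t5}
t5 ∈ Sat(AF (q → (AG E[a U (b ∧ a)]))) = {t2, t4, t5}, so the formula holds at t5.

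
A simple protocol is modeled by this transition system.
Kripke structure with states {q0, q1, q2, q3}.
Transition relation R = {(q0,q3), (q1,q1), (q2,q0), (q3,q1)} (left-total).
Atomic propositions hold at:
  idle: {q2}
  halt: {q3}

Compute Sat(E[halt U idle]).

E[halt U idle]: least fixpoint, start Z0 = Sat(idle) = {q2}, add states in Sat(halt) with some successor in Z. Already a fixed point.
Sat(E[halt U idle]) = {q2}

{q2}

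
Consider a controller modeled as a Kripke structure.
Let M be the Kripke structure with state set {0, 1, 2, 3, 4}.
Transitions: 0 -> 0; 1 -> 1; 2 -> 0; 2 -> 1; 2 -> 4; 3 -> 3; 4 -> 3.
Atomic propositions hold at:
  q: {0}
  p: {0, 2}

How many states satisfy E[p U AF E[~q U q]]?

Sat(~q) = {1, 2, 3, 4}
E[~q U q]: least fixpoint, start Z0 = Sat(q) = {0}, add states in Sat(~q) with some successor in Z. Z1 = {0, 2}; fixed.
Sat(E[~q U q]) = {0, 2}
AF E[~q U q]: least fixpoint, start Z0 = {0, 2}, add states with every successor in Z. Already a fixed point.
Sat(AF E[~q U q]) = {0, 2}
E[p U AF E[~q U q]]: least fixpoint, start Z0 = Sat(AF E[~q U q]) = {0, 2}, add states in Sat(p) with some successor in Z. Already a fixed point.
Sat(E[p U AF E[~q U q]]) = {0, 2}
|Sat(E[p U AF E[~q U q]])| = |{0, 2}| = 2.

2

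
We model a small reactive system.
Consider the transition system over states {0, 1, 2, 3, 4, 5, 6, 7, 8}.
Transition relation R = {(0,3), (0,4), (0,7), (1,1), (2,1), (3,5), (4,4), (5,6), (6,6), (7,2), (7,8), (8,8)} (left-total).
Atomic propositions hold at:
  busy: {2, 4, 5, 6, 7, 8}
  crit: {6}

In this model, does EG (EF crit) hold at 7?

No

EF crit: least fixpoint, start Z0 = {6}, add states with some successor in Z. Z1 = {5, 6}; Z2 = {3, 5, 6}; Z3 = {0, 3, 5, 6}; fixed.
Sat(EF crit) = {0, 3, 5, 6}
EG (EF crit): greatest fixpoint, start Z0 = {0, 3, 5, 6}, keep only states in Sat with some successor in Z. Already a fixed point.
Sat(EG (EF crit)) = {0, 3, 5, 6}
7 ∉ Sat(EG (EF crit)) = {0, 3, 5, 6}, so the formula does not hold at 7.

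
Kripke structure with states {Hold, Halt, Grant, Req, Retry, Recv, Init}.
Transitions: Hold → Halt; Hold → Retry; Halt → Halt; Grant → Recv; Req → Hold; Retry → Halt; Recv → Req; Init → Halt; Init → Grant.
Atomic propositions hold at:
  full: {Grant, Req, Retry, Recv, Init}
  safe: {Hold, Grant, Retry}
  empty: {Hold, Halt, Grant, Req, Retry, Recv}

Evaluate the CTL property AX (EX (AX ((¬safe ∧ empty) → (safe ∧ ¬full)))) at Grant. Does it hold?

Sat(¬safe) = {Halt, Req, Recv, Init}
Sat(¬safe ∧ empty) = {Halt, Req, Recv}
Sat(¬full) = {Hold, Halt}
Sat(safe ∧ ¬full) = {Hold}
Sat((¬safe ∧ empty) → (safe ∧ ¬full)) = {Hold, Grant, Retry, Init}
Sat(AX ((¬safe ∧ empty) → (safe ∧ ¬full))) = {s : every successor in {Hold, Grant, Retry, Init}} = {Req}
Sat(EX (AX ((¬safe ∧ empty) → (safe ∧ ¬full)))) = {s : some successor in {Req}} = {Recv}
Sat(AX (EX (AX ((¬safe ∧ empty) → (safe ∧ ¬full))))) = {s : every successor in {Recv}} = {Grant}
Grant ∈ Sat(AX (EX (AX ((¬safe ∧ empty) → (safe ∧ ¬full))))) = {Grant}, so the formula holds at Grant.

Yes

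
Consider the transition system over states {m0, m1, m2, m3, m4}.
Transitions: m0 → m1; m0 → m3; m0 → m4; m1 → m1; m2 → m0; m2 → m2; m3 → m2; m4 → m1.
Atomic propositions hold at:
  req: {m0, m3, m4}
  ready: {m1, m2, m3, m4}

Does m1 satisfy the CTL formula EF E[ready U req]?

E[ready U req]: least fixpoint, start Z0 = Sat(req) = {m0, m3, m4}, add states in Sat(ready) with some successor in Z. Z1 = {m0, m2, m3, m4}; fixed.
Sat(E[ready U req]) = {m0, m2, m3, m4}
EF E[ready U req]: least fixpoint, start Z0 = {m0, m2, m3, m4}, add states with some successor in Z. Already a fixed point.
Sat(EF E[ready U req]) = {m0, m2, m3, m4}
m1 ∉ Sat(EF E[ready U req]) = {m0, m2, m3, m4}, so the formula does not hold at m1.

No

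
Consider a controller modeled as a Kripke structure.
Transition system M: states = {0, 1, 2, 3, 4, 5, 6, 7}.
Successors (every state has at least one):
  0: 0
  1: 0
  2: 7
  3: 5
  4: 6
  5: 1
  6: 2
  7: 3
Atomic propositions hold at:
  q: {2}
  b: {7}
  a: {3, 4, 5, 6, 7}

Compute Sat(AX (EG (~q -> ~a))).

Sat(~q) = {0, 1, 3, 4, 5, 6, 7}
Sat(~a) = {0, 1, 2}
Sat(~q -> ~a) = {0, 1, 2}
EG (~q -> ~a): greatest fixpoint, start Z0 = {0, 1, 2}, keep only states in Sat with some successor in Z. Z1 = {0, 1}; fixed.
Sat(EG (~q -> ~a)) = {0, 1}
Sat(AX (EG (~q -> ~a))) = {s : every successor in {0, 1}} = {0, 1, 5}

{0, 1, 5}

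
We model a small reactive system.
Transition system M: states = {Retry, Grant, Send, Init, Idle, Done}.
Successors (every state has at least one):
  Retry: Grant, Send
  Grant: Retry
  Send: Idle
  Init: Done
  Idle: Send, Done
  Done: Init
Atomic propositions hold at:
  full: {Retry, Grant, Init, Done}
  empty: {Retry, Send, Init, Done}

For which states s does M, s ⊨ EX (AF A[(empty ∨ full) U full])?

{Retry, Grant, Init, Idle, Done}

Sat(empty ∨ full) = {Retry, Grant, Send, Init, Done}
A[(empty ∨ full) U full]: least fixpoint, start Z0 = Sat(full) = {Retry, Grant, Init, Done}, add states in Sat(empty ∨ full) with every successor in Z. Already a fixed point.
Sat(A[(empty ∨ full) U full]) = {Retry, Grant, Init, Done}
AF A[(empty ∨ full) U full]: least fixpoint, start Z0 = {Retry, Grant, Init, Done}, add states with every successor in Z. Already a fixed point.
Sat(AF A[(empty ∨ full) U full]) = {Retry, Grant, Init, Done}
Sat(EX (AF A[(empty ∨ full) U full])) = {s : some successor in {Retry, Grant, Init, Done}} = {Retry, Grant, Init, Idle, Done}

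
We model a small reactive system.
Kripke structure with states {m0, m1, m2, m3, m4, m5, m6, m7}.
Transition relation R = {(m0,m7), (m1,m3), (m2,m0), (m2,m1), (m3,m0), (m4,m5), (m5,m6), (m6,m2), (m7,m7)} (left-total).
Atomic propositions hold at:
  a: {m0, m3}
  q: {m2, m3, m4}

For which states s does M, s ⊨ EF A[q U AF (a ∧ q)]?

Sat(a ∧ q) = {m3}
AF (a ∧ q): least fixpoint, start Z0 = {m3}, add states with every successor in Z. Z1 = {m1, m3}; fixed.
Sat(AF (a ∧ q)) = {m1, m3}
A[q U AF (a ∧ q)]: least fixpoint, start Z0 = Sat(AF (a ∧ q)) = {m1, m3}, add states in Sat(q) with every successor in Z. Already a fixed point.
Sat(A[q U AF (a ∧ q)]) = {m1, m3}
EF A[q U AF (a ∧ q)]: least fixpoint, start Z0 = {m1, m3}, add states with some successor in Z. Z1 = {m1, m2, m3}; Z2 = {m1, m2, m3, m6}; Z3 = {m1, m2, m3, m5, m6}; Z4 = {m1, m2, m3, m4, m5, m6}; fixed.
Sat(EF A[q U AF (a ∧ q)]) = {m1, m2, m3, m4, m5, m6}

{m1, m2, m3, m4, m5, m6}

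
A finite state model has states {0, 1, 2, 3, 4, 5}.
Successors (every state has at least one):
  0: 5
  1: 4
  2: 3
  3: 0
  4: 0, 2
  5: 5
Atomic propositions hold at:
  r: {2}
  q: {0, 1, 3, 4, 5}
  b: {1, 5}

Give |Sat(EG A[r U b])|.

A[r U b]: least fixpoint, start Z0 = Sat(b) = {1, 5}, add states in Sat(r) with every successor in Z. Already a fixed point.
Sat(A[r U b]) = {1, 5}
EG A[r U b]: greatest fixpoint, start Z0 = {1, 5}, keep only states in Sat with some successor in Z. Z1 = {5}; fixed.
Sat(EG A[r U b]) = {5}
|Sat(EG A[r U b])| = |{5}| = 1.

1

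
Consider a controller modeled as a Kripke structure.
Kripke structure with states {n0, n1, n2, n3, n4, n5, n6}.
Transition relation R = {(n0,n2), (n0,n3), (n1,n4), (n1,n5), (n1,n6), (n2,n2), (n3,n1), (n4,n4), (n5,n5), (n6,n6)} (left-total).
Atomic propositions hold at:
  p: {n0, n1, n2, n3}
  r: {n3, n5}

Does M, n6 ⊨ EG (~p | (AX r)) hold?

Yes

Sat(~p) = {n4, n5, n6}
Sat(AX r) = {s : every successor in {n3, n5}} = {n5}
Sat(~p | (AX r)) = {n4, n5, n6}
EG (~p | (AX r)): greatest fixpoint, start Z0 = {n4, n5, n6}, keep only states in Sat with some successor in Z. Already a fixed point.
Sat(EG (~p | (AX r))) = {n4, n5, n6}
n6 ∈ Sat(EG (~p | (AX r))) = {n4, n5, n6}, so the formula holds at n6.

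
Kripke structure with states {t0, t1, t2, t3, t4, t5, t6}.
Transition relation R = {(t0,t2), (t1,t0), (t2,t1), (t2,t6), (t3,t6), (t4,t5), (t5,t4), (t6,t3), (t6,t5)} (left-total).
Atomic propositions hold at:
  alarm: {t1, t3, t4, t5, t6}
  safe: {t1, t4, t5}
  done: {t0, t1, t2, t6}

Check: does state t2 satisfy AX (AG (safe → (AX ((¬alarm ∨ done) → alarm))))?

No

Sat(¬alarm) = {t0, t2}
Sat(¬alarm ∨ done) = {t0, t1, t2, t6}
Sat((¬alarm ∨ done) → alarm) = {t1, t3, t4, t5, t6}
Sat(AX ((¬alarm ∨ done) → alarm)) = {s : every successor in {t1, t3, t4, t5, t6}} = {t2, t3, t4, t5, t6}
Sat(safe → (AX ((¬alarm ∨ done) → alarm))) = {t0, t2, t3, t4, t5, t6}
AG (safe → (AX ((¬alarm ∨ done) → alarm))): greatest fixpoint, start Z0 = {t0, t2, t3, t4, t5, t6}, keep only states in Sat with every successor in Z. Z1 = {t0, t3, t4, t5, t6}; Z2 = {t3, t4, t5, t6}; fixed.
Sat(AG (safe → (AX ((¬alarm ∨ done) → alarm)))) = {t3, t4, t5, t6}
Sat(AX (AG (safe → (AX ((¬alarm ∨ done) → alarm))))) = {s : every successor in {t3, t4, t5, t6}} = {t3, t4, t5, t6}
t2 ∉ Sat(AX (AG (safe → (AX ((¬alarm ∨ done) → alarm))))) = {t3, t4, t5, t6}, so the formula does not hold at t2.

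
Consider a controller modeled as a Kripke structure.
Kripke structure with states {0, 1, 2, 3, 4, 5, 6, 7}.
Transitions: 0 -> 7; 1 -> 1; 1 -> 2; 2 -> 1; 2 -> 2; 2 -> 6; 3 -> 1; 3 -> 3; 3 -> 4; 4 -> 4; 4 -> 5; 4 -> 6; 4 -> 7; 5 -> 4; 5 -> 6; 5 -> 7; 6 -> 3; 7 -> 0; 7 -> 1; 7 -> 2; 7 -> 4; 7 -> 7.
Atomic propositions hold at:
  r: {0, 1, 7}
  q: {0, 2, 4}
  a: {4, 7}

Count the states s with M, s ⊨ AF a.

3

AF a: least fixpoint, start Z0 = {4, 7}, add states with every successor in Z. Z1 = {0, 4, 7}; fixed.
Sat(AF a) = {0, 4, 7}
|Sat(AF a)| = |{0, 4, 7}| = 3.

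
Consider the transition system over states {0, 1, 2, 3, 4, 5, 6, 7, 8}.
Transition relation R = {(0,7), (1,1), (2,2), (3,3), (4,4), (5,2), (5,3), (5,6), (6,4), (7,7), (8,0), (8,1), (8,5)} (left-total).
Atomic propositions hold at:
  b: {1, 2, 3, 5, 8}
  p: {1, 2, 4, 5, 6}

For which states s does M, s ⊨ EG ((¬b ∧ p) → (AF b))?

Sat(¬b) = {0, 4, 6, 7}
Sat(¬b ∧ p) = {4, 6}
AF b: least fixpoint, start Z0 = {1, 2, 3, 5, 8}, add states with every successor in Z. Already a fixed point.
Sat(AF b) = {1, 2, 3, 5, 8}
Sat((¬b ∧ p) → (AF b)) = {0, 1, 2, 3, 5, 7, 8}
EG ((¬b ∧ p) → (AF b)): greatest fixpoint, start Z0 = {0, 1, 2, 3, 5, 7, 8}, keep only states in Sat with some successor in Z. Already a fixed point.
Sat(EG ((¬b ∧ p) → (AF b))) = {0, 1, 2, 3, 5, 7, 8}

{0, 1, 2, 3, 5, 7, 8}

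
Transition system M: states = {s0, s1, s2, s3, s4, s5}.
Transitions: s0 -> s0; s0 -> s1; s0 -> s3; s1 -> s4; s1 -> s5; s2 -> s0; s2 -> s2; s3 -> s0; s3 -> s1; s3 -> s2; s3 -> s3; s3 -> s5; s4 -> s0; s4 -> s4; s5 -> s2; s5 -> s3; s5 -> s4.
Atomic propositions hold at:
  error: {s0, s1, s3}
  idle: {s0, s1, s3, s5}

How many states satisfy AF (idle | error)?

Sat(idle | error) = {s0, s1, s3, s5}
AF (idle | error): least fixpoint, start Z0 = {s0, s1, s3, s5}, add states with every successor in Z. Already a fixed point.
Sat(AF (idle | error)) = {s0, s1, s3, s5}
|Sat(AF (idle | error))| = |{s0, s1, s3, s5}| = 4.

4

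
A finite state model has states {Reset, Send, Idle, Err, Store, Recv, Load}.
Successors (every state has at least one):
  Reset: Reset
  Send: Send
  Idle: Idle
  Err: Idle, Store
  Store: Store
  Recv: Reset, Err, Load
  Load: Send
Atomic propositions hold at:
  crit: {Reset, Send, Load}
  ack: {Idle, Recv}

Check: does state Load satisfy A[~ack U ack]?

No

Sat(~ack) = {Reset, Send, Err, Store, Load}
A[~ack U ack]: least fixpoint, start Z0 = Sat(ack) = {Idle, Recv}, add states in Sat(~ack) with every successor in Z. Already a fixed point.
Sat(A[~ack U ack]) = {Idle, Recv}
Load ∉ Sat(A[~ack U ack]) = {Idle, Recv}, so the formula does not hold at Load.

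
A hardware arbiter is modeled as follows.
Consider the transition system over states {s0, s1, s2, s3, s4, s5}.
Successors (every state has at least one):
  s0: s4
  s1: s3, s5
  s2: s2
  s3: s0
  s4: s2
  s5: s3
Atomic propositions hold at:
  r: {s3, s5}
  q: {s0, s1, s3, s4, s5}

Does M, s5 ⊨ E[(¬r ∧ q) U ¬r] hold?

No

Sat(¬r) = {s0, s1, s2, s4}
Sat(¬r ∧ q) = {s0, s1, s4}
E[(¬r ∧ q) U ¬r]: least fixpoint, start Z0 = Sat(¬r) = {s0, s1, s2, s4}, add states in Sat(¬r ∧ q) with some successor in Z. Already a fixed point.
Sat(E[(¬r ∧ q) U ¬r]) = {s0, s1, s2, s4}
s5 ∉ Sat(E[(¬r ∧ q) U ¬r]) = {s0, s1, s2, s4}, so the formula does not hold at s5.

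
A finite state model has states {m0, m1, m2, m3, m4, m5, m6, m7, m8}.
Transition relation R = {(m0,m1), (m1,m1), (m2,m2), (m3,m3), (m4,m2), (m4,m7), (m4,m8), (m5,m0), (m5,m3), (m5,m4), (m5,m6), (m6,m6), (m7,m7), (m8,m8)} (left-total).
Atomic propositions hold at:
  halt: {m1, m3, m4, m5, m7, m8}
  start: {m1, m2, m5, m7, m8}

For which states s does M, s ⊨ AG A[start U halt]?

{m1, m3, m7, m8}

A[start U halt]: least fixpoint, start Z0 = Sat(halt) = {m1, m3, m4, m5, m7, m8}, add states in Sat(start) with every successor in Z. Already a fixed point.
Sat(A[start U halt]) = {m1, m3, m4, m5, m7, m8}
AG A[start U halt]: greatest fixpoint, start Z0 = {m1, m3, m4, m5, m7, m8}, keep only states in Sat with every successor in Z. Z1 = {m1, m3, m7, m8}; fixed.
Sat(AG A[start U halt]) = {m1, m3, m7, m8}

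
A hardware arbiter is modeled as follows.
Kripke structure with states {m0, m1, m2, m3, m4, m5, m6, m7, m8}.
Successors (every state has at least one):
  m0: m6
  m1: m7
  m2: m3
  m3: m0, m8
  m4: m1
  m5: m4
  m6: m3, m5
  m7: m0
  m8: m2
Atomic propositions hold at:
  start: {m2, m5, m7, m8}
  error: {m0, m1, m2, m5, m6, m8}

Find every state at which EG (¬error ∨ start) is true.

{m2, m3, m8}

Sat(¬error) = {m3, m4, m7}
Sat(¬error ∨ start) = {m2, m3, m4, m5, m7, m8}
EG (¬error ∨ start): greatest fixpoint, start Z0 = {m2, m3, m4, m5, m7, m8}, keep only states in Sat with some successor in Z. Z1 = {m2, m3, m5, m8}; Z2 = {m2, m3, m8}; fixed.
Sat(EG (¬error ∨ start)) = {m2, m3, m8}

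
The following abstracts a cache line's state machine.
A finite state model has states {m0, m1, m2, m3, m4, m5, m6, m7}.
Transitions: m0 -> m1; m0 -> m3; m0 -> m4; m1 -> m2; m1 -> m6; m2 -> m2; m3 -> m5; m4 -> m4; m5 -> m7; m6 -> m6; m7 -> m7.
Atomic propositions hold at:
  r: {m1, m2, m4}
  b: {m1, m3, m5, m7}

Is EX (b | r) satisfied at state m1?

Yes

Sat(b | r) = {m1, m2, m3, m4, m5, m7}
Sat(EX (b | r)) = {s : some successor in {m1, m2, m3, m4, m5, m7}} = {m0, m1, m2, m3, m4, m5, m7}
m1 ∈ Sat(EX (b | r)) = {m0, m1, m2, m3, m4, m5, m7}, so the formula holds at m1.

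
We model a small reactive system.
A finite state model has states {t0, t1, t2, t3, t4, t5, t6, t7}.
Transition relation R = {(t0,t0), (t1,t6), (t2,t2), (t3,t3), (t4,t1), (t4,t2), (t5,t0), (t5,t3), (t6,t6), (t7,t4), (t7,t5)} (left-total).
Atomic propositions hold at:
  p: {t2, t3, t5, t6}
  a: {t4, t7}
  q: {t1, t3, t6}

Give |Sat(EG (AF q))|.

3

AF q: least fixpoint, start Z0 = {t1, t3, t6}, add states with every successor in Z. Already a fixed point.
Sat(AF q) = {t1, t3, t6}
EG (AF q): greatest fixpoint, start Z0 = {t1, t3, t6}, keep only states in Sat with some successor in Z. Already a fixed point.
Sat(EG (AF q)) = {t1, t3, t6}
|Sat(EG (AF q))| = |{t1, t3, t6}| = 3.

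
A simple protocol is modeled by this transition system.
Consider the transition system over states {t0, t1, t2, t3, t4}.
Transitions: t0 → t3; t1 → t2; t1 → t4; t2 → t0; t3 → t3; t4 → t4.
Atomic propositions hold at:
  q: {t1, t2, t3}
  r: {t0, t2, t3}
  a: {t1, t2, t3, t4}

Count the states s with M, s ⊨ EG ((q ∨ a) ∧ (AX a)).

Sat(q ∨ a) = {t1, t2, t3, t4}
Sat(AX a) = {s : every successor in {t1, t2, t3, t4}} = {t0, t1, t3, t4}
Sat((q ∨ a) ∧ (AX a)) = {t1, t3, t4}
EG ((q ∨ a) ∧ (AX a)): greatest fixpoint, start Z0 = {t1, t3, t4}, keep only states in Sat with some successor in Z. Already a fixed point.
Sat(EG ((q ∨ a) ∧ (AX a))) = {t1, t3, t4}
|Sat(EG ((q ∨ a) ∧ (AX a)))| = |{t1, t3, t4}| = 3.

3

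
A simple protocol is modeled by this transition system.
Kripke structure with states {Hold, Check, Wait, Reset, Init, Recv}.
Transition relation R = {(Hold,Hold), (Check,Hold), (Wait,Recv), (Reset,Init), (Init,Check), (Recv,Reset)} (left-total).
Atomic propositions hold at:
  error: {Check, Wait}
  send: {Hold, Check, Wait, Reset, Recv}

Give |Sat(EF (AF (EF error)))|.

EF error: least fixpoint, start Z0 = {Check, Wait}, add states with some successor in Z. Z1 = {Check, Wait, Init}; Z2 = {Check, Wait, Reset, Init}; Z3 = {Check, Wait, Reset, Init, Recv}; fixed.
Sat(EF error) = {Check, Wait, Reset, Init, Recv}
AF (EF error): least fixpoint, start Z0 = {Check, Wait, Reset, Init, Recv}, add states with every successor in Z. Already a fixed point.
Sat(AF (EF error)) = {Check, Wait, Reset, Init, Recv}
EF (AF (EF error)): least fixpoint, start Z0 = {Check, Wait, Reset, Init, Recv}, add states with some successor in Z. Already a fixed point.
Sat(EF (AF (EF error))) = {Check, Wait, Reset, Init, Recv}
|Sat(EF (AF (EF error)))| = |{Check, Wait, Reset, Init, Recv}| = 5.

5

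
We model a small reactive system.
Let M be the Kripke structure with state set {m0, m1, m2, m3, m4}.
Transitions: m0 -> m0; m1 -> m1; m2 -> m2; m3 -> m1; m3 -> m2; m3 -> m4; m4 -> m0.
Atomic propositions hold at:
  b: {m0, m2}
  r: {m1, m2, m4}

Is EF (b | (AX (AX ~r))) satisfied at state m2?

Sat(~r) = {m0, m3}
Sat(AX ~r) = {s : every successor in {m0, m3}} = {m0, m4}
Sat(AX (AX ~r)) = {s : every successor in {m0, m4}} = {m0, m4}
Sat(b | (AX (AX ~r))) = {m0, m2, m4}
EF (b | (AX (AX ~r))): least fixpoint, start Z0 = {m0, m2, m4}, add states with some successor in Z. Z1 = {m0, m2, m3, m4}; fixed.
Sat(EF (b | (AX (AX ~r)))) = {m0, m2, m3, m4}
m2 ∈ Sat(EF (b | (AX (AX ~r)))) = {m0, m2, m3, m4}, so the formula holds at m2.

Yes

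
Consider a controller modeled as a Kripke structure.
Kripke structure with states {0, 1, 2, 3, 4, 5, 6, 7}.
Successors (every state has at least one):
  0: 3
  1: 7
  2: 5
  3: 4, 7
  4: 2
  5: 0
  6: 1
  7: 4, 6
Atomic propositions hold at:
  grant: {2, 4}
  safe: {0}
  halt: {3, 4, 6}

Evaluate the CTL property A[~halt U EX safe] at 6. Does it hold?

Sat(~halt) = {0, 1, 2, 5, 7}
Sat(EX safe) = {s : some successor in {0}} = {5}
A[~halt U EX safe]: least fixpoint, start Z0 = Sat(EX safe) = {5}, add states in Sat(~halt) with every successor in Z. Z1 = {2, 5}; fixed.
Sat(A[~halt U EX safe]) = {2, 5}
6 ∉ Sat(A[~halt U EX safe]) = {2, 5}, so the formula does not hold at 6.

No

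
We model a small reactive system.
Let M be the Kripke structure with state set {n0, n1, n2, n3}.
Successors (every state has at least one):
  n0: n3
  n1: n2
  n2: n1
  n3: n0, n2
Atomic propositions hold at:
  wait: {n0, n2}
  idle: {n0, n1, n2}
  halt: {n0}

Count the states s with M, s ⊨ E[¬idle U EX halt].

1

Sat(¬idle) = {n3}
Sat(EX halt) = {s : some successor in {n0}} = {n3}
E[¬idle U EX halt]: least fixpoint, start Z0 = Sat(EX halt) = {n3}, add states in Sat(¬idle) with some successor in Z. Already a fixed point.
Sat(E[¬idle U EX halt]) = {n3}
|Sat(E[¬idle U EX halt])| = |{n3}| = 1.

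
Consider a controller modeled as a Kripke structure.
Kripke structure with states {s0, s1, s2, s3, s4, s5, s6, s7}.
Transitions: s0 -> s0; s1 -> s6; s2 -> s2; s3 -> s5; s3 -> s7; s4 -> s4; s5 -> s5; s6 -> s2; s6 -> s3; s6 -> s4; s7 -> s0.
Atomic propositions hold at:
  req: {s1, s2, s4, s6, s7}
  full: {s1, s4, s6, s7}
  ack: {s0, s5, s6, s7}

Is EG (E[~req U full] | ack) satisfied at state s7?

Yes

Sat(~req) = {s0, s3, s5}
E[~req U full]: least fixpoint, start Z0 = Sat(full) = {s1, s4, s6, s7}, add states in Sat(~req) with some successor in Z. Z1 = {s1, s3, s4, s6, s7}; fixed.
Sat(E[~req U full]) = {s1, s3, s4, s6, s7}
Sat(E[~req U full] | ack) = {s0, s1, s3, s4, s5, s6, s7}
EG (E[~req U full] | ack): greatest fixpoint, start Z0 = {s0, s1, s3, s4, s5, s6, s7}, keep only states in Sat with some successor in Z. Already a fixed point.
Sat(EG (E[~req U full] | ack)) = {s0, s1, s3, s4, s5, s6, s7}
s7 ∈ Sat(EG (E[~req U full] | ack)) = {s0, s1, s3, s4, s5, s6, s7}, so the formula holds at s7.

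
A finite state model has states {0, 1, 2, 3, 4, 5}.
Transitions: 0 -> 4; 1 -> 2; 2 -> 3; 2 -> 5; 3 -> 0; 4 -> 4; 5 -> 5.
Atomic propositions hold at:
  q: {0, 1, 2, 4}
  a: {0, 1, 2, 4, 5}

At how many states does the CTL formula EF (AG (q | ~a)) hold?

Sat(~a) = {3}
Sat(q | ~a) = {0, 1, 2, 3, 4}
AG (q | ~a): greatest fixpoint, start Z0 = {0, 1, 2, 3, 4}, keep only states in Sat with every successor in Z. Z1 = {0, 1, 3, 4}; Z2 = {0, 3, 4}; fixed.
Sat(AG (q | ~a)) = {0, 3, 4}
EF (AG (q | ~a)): least fixpoint, start Z0 = {0, 3, 4}, add states with some successor in Z. Z1 = {0, 2, 3, 4}; Z2 = {0, 1, 2, 3, 4}; fixed.
Sat(EF (AG (q | ~a))) = {0, 1, 2, 3, 4}
|Sat(EF (AG (q | ~a)))| = |{0, 1, 2, 3, 4}| = 5.

5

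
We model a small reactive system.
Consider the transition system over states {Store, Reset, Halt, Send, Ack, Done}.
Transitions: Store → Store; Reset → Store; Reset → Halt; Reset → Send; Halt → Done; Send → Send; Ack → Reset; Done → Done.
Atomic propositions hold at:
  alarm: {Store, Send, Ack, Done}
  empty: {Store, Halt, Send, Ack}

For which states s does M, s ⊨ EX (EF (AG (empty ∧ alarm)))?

Sat(empty ∧ alarm) = {Store, Send, Ack}
AG (empty ∧ alarm): greatest fixpoint, start Z0 = {Store, Send, Ack}, keep only states in Sat with every successor in Z. Z1 = {Store, Send}; fixed.
Sat(AG (empty ∧ alarm)) = {Store, Send}
EF (AG (empty ∧ alarm)): least fixpoint, start Z0 = {Store, Send}, add states with some successor in Z. Z1 = {Store, Reset, Send}; Z2 = {Store, Reset, Send, Ack}; fixed.
Sat(EF (AG (empty ∧ alarm))) = {Store, Reset, Send, Ack}
Sat(EX (EF (AG (empty ∧ alarm)))) = {s : some successor in {Store, Reset, Send, Ack}} = {Store, Reset, Send, Ack}

{Store, Reset, Send, Ack}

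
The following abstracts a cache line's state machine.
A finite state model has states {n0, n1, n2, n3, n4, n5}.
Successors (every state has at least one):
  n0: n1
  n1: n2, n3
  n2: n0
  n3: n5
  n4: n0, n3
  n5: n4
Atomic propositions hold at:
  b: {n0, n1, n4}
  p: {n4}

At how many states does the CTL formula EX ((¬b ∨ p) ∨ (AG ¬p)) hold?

Sat(¬b) = {n2, n3, n5}
Sat(¬b ∨ p) = {n2, n3, n4, n5}
Sat(¬p) = {n0, n1, n2, n3, n5}
AG ¬p: greatest fixpoint, start Z0 = {n0, n1, n2, n3, n5}, keep only states in Sat with every successor in Z. Z1 = {n0, n1, n2, n3}; Z2 = {n0, n1, n2}; Z3 = {n0, n2}; Z4 = {n2}; Z5 = ∅; fixed.
Sat(AG ¬p) = ∅
Sat((¬b ∨ p) ∨ (AG ¬p)) = {n2, n3, n4, n5}
Sat(EX ((¬b ∨ p) ∨ (AG ¬p))) = {s : some successor in {n2, n3, n4, n5}} = {n1, n3, n4, n5}
|Sat(EX ((¬b ∨ p) ∨ (AG ¬p)))| = |{n1, n3, n4, n5}| = 4.

4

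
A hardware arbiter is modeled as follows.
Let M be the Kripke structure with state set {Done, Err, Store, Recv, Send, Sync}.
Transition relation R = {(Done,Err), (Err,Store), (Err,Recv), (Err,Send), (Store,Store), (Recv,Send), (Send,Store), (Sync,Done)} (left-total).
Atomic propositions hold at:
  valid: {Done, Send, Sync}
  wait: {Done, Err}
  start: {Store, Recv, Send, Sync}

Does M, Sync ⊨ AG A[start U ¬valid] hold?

Sat(¬valid) = {Err, Store, Recv}
A[start U ¬valid]: least fixpoint, start Z0 = Sat(¬valid) = {Err, Store, Recv}, add states in Sat(start) with every successor in Z. Z1 = {Err, Store, Recv, Send}; fixed.
Sat(A[start U ¬valid]) = {Err, Store, Recv, Send}
AG A[start U ¬valid]: greatest fixpoint, start Z0 = {Err, Store, Recv, Send}, keep only states in Sat with every successor in Z. Already a fixed point.
Sat(AG A[start U ¬valid]) = {Err, Store, Recv, Send}
Sync ∉ Sat(AG A[start U ¬valid]) = {Err, Store, Recv, Send}, so the formula does not hold at Sync.

No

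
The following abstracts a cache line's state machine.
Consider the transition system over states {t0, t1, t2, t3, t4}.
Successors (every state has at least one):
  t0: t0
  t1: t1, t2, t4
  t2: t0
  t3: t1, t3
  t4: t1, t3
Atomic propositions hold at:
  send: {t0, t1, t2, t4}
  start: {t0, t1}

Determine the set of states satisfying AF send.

{t0, t1, t2, t4}

AF send: least fixpoint, start Z0 = {t0, t1, t2, t4}, add states with every successor in Z. Already a fixed point.
Sat(AF send) = {t0, t1, t2, t4}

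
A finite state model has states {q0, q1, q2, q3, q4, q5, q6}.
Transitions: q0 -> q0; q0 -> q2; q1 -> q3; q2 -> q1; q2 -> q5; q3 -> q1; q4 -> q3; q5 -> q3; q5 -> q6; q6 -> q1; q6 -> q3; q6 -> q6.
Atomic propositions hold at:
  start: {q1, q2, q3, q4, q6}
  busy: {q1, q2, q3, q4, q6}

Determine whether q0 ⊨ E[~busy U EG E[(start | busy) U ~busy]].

Sat(~busy) = {q0, q5}
Sat(start | busy) = {q1, q2, q3, q4, q6}
E[(start | busy) U ~busy]: least fixpoint, start Z0 = Sat(~busy) = {q0, q5}, add states in Sat(start | busy) with some successor in Z. Z1 = {q0, q2, q5}; fixed.
Sat(E[(start | busy) U ~busy]) = {q0, q2, q5}
EG E[(start | busy) U ~busy]: greatest fixpoint, start Z0 = {q0, q2, q5}, keep only states in Sat with some successor in Z. Z1 = {q0, q2}; Z2 = {q0}; fixed.
Sat(EG E[(start | busy) U ~busy]) = {q0}
E[~busy U EG E[(start | busy) U ~busy]]: least fixpoint, start Z0 = Sat(EG E[(start | busy) U ~busy]) = {q0}, add states in Sat(~busy) with some successor in Z. Already a fixed point.
Sat(E[~busy U EG E[(start | busy) U ~busy]]) = {q0}
q0 ∈ Sat(E[~busy U EG E[(start | busy) U ~busy]]) = {q0}, so the formula holds at q0.

Yes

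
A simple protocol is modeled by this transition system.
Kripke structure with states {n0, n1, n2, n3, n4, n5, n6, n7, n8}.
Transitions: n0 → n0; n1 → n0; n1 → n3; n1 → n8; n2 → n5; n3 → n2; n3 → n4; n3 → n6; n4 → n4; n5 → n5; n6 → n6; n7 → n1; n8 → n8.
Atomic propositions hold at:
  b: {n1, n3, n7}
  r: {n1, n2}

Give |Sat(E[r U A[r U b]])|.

A[r U b]: least fixpoint, start Z0 = Sat(b) = {n1, n3, n7}, add states in Sat(r) with every successor in Z. Already a fixed point.
Sat(A[r U b]) = {n1, n3, n7}
E[r U A[r U b]]: least fixpoint, start Z0 = Sat(A[r U b]) = {n1, n3, n7}, add states in Sat(r) with some successor in Z. Already a fixed point.
Sat(E[r U A[r U b]]) = {n1, n3, n7}
|Sat(E[r U A[r U b]])| = |{n1, n3, n7}| = 3.

3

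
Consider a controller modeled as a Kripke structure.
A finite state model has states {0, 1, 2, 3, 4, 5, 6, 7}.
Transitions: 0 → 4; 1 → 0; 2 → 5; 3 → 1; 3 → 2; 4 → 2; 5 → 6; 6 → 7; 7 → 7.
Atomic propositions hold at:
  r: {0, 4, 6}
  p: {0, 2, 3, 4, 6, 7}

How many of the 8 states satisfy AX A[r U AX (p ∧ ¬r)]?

5

Sat(¬r) = {1, 2, 3, 5, 7}
Sat(p ∧ ¬r) = {2, 3, 7}
Sat(AX (p ∧ ¬r)) = {s : every successor in {2, 3, 7}} = {4, 6, 7}
A[r U AX (p ∧ ¬r)]: least fixpoint, start Z0 = Sat(AX (p ∧ ¬r)) = {4, 6, 7}, add states in Sat(r) with every successor in Z. Z1 = {0, 4, 6, 7}; fixed.
Sat(A[r U AX (p ∧ ¬r)]) = {0, 4, 6, 7}
Sat(AX A[r U AX (p ∧ ¬r)]) = {s : every successor in {0, 4, 6, 7}} = {0, 1, 5, 6, 7}
|Sat(AX A[r U AX (p ∧ ¬r)])| = |{0, 1, 5, 6, 7}| = 5.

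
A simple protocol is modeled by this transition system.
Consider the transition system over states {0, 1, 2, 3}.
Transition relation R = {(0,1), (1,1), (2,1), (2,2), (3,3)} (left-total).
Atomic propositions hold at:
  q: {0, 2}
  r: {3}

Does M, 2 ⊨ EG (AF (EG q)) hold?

EG q: greatest fixpoint, start Z0 = {0, 2}, keep only states in Sat with some successor in Z. Z1 = {2}; fixed.
Sat(EG q) = {2}
AF (EG q): least fixpoint, start Z0 = {2}, add states with every successor in Z. Already a fixed point.
Sat(AF (EG q)) = {2}
EG (AF (EG q)): greatest fixpoint, start Z0 = {2}, keep only states in Sat with some successor in Z. Already a fixed point.
Sat(EG (AF (EG q))) = {2}
2 ∈ Sat(EG (AF (EG q))) = {2}, so the formula holds at 2.

Yes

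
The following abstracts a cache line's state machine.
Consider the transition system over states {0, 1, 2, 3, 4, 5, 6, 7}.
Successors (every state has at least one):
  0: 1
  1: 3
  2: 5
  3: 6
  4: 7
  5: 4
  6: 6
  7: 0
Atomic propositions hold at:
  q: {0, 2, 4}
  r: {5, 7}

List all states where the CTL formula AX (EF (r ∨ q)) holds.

Sat(r ∨ q) = {0, 2, 4, 5, 7}
EF (r ∨ q): least fixpoint, start Z0 = {0, 2, 4, 5, 7}, add states with some successor in Z. Already a fixed point.
Sat(EF (r ∨ q)) = {0, 2, 4, 5, 7}
Sat(AX (EF (r ∨ q))) = {s : every successor in {0, 2, 4, 5, 7}} = {2, 4, 5, 7}

{2, 4, 5, 7}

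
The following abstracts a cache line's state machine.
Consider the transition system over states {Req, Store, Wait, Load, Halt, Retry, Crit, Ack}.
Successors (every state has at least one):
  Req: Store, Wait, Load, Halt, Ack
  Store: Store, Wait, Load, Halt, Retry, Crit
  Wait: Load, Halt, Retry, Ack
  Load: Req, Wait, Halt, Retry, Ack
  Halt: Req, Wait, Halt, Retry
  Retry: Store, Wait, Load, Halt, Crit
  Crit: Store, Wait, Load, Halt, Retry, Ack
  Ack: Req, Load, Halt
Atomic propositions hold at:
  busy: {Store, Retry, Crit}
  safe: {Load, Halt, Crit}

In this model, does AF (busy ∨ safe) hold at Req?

No

Sat(busy ∨ safe) = {Store, Load, Halt, Retry, Crit}
AF (busy ∨ safe): least fixpoint, start Z0 = {Store, Load, Halt, Retry, Crit}, add states with every successor in Z. Already a fixed point.
Sat(AF (busy ∨ safe)) = {Store, Load, Halt, Retry, Crit}
Req ∉ Sat(AF (busy ∨ safe)) = {Store, Load, Halt, Retry, Crit}, so the formula does not hold at Req.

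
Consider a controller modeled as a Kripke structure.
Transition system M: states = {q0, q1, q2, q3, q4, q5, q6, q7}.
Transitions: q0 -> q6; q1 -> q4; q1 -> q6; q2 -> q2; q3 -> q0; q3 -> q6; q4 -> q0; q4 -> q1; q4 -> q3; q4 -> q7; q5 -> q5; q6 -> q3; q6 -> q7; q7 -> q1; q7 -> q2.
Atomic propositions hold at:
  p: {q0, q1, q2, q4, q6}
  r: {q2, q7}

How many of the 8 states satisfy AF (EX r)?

Sat(EX r) = {s : some successor in {q2, q7}} = {q2, q4, q6, q7}
AF (EX r): least fixpoint, start Z0 = {q2, q4, q6, q7}, add states with every successor in Z. Z1 = {q0, q1, q2, q4, q6, q7}; Z2 = {q0, q1, q2, q3, q4, q6, q7}; fixed.
Sat(AF (EX r)) = {q0, q1, q2, q3, q4, q6, q7}
|Sat(AF (EX r))| = |{q0, q1, q2, q3, q4, q6, q7}| = 7.

7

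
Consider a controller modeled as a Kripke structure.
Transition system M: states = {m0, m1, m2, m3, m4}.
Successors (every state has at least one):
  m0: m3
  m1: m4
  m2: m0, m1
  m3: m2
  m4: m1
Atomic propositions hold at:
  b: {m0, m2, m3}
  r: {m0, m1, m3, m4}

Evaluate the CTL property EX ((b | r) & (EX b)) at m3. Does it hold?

Sat(b | r) = {m0, m1, m2, m3, m4}
Sat(EX b) = {s : some successor in {m0, m2, m3}} = {m0, m2, m3}
Sat((b | r) & (EX b)) = {m0, m2, m3}
Sat(EX ((b | r) & (EX b))) = {s : some successor in {m0, m2, m3}} = {m0, m2, m3}
m3 ∈ Sat(EX ((b | r) & (EX b))) = {m0, m2, m3}, so the formula holds at m3.

Yes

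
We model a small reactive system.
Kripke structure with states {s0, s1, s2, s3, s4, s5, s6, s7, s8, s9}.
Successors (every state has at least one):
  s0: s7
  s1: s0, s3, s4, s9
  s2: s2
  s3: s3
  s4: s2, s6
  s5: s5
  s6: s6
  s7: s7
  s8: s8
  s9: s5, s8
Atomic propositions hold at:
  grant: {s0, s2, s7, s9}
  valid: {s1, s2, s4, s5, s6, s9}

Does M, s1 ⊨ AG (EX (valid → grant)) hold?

Sat(valid → grant) = {s0, s2, s3, s7, s8, s9}
Sat(EX (valid → grant)) = {s : some successor in {s0, s2, s3, s7, s8, s9}} = {s0, s1, s2, s3, s4, s7, s8, s9}
AG (EX (valid → grant)): greatest fixpoint, start Z0 = {s0, s1, s2, s3, s4, s7, s8, s9}, keep only states in Sat with every successor in Z. Z1 = {s0, s1, s2, s3, s7, s8}; Z2 = {s0, s2, s3, s7, s8}; fixed.
Sat(AG (EX (valid → grant))) = {s0, s2, s3, s7, s8}
s1 ∉ Sat(AG (EX (valid → grant))) = {s0, s2, s3, s7, s8}, so the formula does not hold at s1.

No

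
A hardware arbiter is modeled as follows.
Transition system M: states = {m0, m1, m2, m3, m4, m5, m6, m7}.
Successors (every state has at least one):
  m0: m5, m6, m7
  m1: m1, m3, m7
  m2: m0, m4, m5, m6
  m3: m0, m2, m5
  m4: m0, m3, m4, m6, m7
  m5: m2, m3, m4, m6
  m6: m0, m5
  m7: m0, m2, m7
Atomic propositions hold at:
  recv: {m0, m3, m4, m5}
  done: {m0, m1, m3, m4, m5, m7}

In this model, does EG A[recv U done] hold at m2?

No

A[recv U done]: least fixpoint, start Z0 = Sat(done) = {m0, m1, m3, m4, m5, m7}, add states in Sat(recv) with every successor in Z. Already a fixed point.
Sat(A[recv U done]) = {m0, m1, m3, m4, m5, m7}
EG A[recv U done]: greatest fixpoint, start Z0 = {m0, m1, m3, m4, m5, m7}, keep only states in Sat with some successor in Z. Already a fixed point.
Sat(EG A[recv U done]) = {m0, m1, m3, m4, m5, m7}
m2 ∉ Sat(EG A[recv U done]) = {m0, m1, m3, m4, m5, m7}, so the formula does not hold at m2.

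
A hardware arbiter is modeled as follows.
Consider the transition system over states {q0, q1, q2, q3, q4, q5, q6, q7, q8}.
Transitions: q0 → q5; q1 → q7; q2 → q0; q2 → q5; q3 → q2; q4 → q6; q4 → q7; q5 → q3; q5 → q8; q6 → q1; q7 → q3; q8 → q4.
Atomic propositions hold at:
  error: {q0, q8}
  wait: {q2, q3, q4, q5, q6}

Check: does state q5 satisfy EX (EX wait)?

Sat(EX wait) = {s : some successor in {q2, q3, q4, q5, q6}} = {q0, q2, q3, q4, q5, q7, q8}
Sat(EX (EX wait)) = {s : some successor in {q0, q2, q3, q4, q5, q7, q8}} = {q0, q1, q2, q3, q4, q5, q7, q8}
q5 ∈ Sat(EX (EX wait)) = {q0, q1, q2, q3, q4, q5, q7, q8}, so the formula holds at q5.

Yes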